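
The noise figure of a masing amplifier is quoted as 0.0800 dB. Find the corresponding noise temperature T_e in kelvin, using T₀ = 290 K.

5.39 K

F = 10^(0.0800/10) = 1.01859
T_e = (F − 1)·T₀ = (1.01859 − 1) × 290 = 5.39 K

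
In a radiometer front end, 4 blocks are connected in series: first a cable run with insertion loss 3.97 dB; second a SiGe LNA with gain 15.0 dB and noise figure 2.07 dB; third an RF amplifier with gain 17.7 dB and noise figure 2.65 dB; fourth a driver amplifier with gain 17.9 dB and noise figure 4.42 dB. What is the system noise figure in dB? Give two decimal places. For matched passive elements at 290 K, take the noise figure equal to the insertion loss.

6.11 dB

Convert to linear (a loss of L dB is a gain of −L dB): F_i = 10^(NF_i/10), G_i = 10^(G_i,dB/10)
  Stage 1: F_1 = 10^(3.97/10) = 2.495, G_1 = 10^(−3.97/10) = 0.4009
  Stage 2: F_2 = 10^(2.07/10) = 1.611, G_2 = 10^(15.0/10) = 31.62
  Stage 3: F_3 = 10^(2.65/10) = 1.841, G_3 = 10^(17.7/10) = 58.88
  Stage 4: F_4 = 10^(4.42/10) = 2.767, G_4 = 10^(17.9/10) = 61.66
Friis cascade:
  F = 2.495 + (1.611 − 1)/0.4009 + (1.841 − 1)/12.68 + (2.767 − 1)/746.4 = 4.087
NF = 10 log₁₀(4.087) = 6.11 dB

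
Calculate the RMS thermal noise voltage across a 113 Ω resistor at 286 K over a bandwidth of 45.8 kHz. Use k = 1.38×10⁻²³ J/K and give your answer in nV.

286 nV

V_n = √(4kTRB)
4kTRB = 4 × 1.38×10⁻²³ × 286 × 1.13×10² × 4.58×10⁴ = 8.17×10⁻¹⁴ V²
V_n = √(8.17×10⁻¹⁴) = 2.86×10⁻⁷ V = 286 nV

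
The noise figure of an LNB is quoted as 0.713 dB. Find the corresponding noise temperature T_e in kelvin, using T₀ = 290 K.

51.7 K

F = 10^(0.713/10) = 1.17842
T_e = (F − 1)·T₀ = (1.17842 − 1) × 290 = 51.7 K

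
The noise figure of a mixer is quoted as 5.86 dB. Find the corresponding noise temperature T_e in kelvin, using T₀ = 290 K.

828 K

F = 10^(5.86/10) = 3.85478
T_e = (F − 1)·T₀ = (3.85478 − 1) × 290 = 828 K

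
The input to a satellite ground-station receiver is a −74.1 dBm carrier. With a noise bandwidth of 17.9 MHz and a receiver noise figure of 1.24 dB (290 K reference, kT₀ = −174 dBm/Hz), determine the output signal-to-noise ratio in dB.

26.1 dB

Noise floor: N = −174 + 10 log₁₀(B) + NF
10 log₁₀(1.79×10⁷) = 72.53 dB
N = −174 + 72.53 + 1.24 = −100.23 dBm
SNR = P_sig − N = −74.1 − (−100.23) = 26.13 dB → 26.1 dB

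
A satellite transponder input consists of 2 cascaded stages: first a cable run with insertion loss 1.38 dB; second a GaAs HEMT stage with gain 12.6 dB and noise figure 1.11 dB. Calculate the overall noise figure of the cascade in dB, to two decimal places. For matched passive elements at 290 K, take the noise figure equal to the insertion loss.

2.49 dB

Convert to linear (a loss of L dB is a gain of −L dB): F_i = 10^(NF_i/10), G_i = 10^(G_i,dB/10)
  Stage 1: F_1 = 10^(1.38/10) = 1.374, G_1 = 10^(−1.38/10) = 0.7278
  Stage 2: F_2 = 10^(1.11/10) = 1.291, G_2 = 10^(12.6/10) = 18.20
Friis cascade:
  F = 1.374 + (1.291 − 1)/0.7278 = 1.774
NF = 10 log₁₀(1.774) = 2.49 dB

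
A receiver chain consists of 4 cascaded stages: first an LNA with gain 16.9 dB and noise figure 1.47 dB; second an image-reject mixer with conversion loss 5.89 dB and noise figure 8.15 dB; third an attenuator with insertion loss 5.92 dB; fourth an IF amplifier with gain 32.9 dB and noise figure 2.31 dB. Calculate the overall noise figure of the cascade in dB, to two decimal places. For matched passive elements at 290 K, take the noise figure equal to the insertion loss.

2.93 dB

Convert to linear (a loss of L dB is a gain of −L dB): F_i = 10^(NF_i/10), G_i = 10^(G_i,dB/10)
  Stage 1: F_1 = 10^(1.47/10) = 1.403, G_1 = 10^(16.9/10) = 48.98
  Stage 2: F_2 = 10^(8.15/10) = 6.531, G_2 = 10^(−5.89/10) = 0.2576
  Stage 3: F_3 = 10^(5.92/10) = 3.908, G_3 = 10^(−5.92/10) = 0.2559
  Stage 4: F_4 = 10^(2.31/10) = 1.702, G_4 = 10^(32.9/10) = 1950
Friis cascade:
  F = 1.403 + (6.531 − 1)/48.98 + (3.908 − 1)/12.62 + (1.702 − 1)/3.228 = 1.964
NF = 10 log₁₀(1.964) = 2.93 dB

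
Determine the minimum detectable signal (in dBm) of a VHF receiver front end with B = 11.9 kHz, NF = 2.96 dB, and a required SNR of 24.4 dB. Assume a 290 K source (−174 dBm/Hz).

−105.9 dBm

Sensitivity = −174 + 10 log₁₀(B) + NF + SNR_min
= −174 + 40.76 + 2.96 + 24.4
= −105.88 dBm → −105.9 dBm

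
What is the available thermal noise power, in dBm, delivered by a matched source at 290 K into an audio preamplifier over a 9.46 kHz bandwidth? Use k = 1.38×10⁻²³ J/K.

P_n = kTB = 1.38×10⁻²³ × 290 × 9.46×10³ = 3.79×10⁻¹⁷ W
In dBm: 10 log₁₀(3.79×10⁻¹⁷ / 10⁻³) = −134.2 dBm

−134.2 dBm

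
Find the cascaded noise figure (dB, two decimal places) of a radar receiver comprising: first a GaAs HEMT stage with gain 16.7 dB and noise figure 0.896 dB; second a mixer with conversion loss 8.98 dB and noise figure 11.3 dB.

1.75 dB

Convert to linear (a loss of L dB is a gain of −L dB): F_i = 10^(NF_i/10), G_i = 10^(G_i,dB/10)
  Stage 1: F_1 = 10^(0.896/10) = 1.229, G_1 = 10^(16.7/10) = 46.77
  Stage 2: F_2 = 10^(11.3/10) = 13.49, G_2 = 10^(−8.98/10) = 0.1265
Friis cascade:
  F = 1.229 + (13.49 − 1)/46.77 = 1.496
NF = 10 log₁₀(1.496) = 1.75 dB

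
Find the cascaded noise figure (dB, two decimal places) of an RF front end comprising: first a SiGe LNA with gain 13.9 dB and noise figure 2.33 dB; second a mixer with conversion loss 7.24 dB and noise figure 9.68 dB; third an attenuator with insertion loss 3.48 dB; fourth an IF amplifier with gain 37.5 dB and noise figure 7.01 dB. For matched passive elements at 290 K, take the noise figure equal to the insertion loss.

6.28 dB

Convert to linear (a loss of L dB is a gain of −L dB): F_i = 10^(NF_i/10), G_i = 10^(G_i,dB/10)
  Stage 1: F_1 = 10^(2.33/10) = 1.710, G_1 = 10^(13.9/10) = 24.55
  Stage 2: F_2 = 10^(9.68/10) = 9.290, G_2 = 10^(−7.24/10) = 0.1888
  Stage 3: F_3 = 10^(3.48/10) = 2.228, G_3 = 10^(−3.48/10) = 0.4487
  Stage 4: F_4 = 10^(7.01/10) = 5.023, G_4 = 10^(37.5/10) = 5623
Friis cascade:
  F = 1.710 + (9.290 − 1)/24.55 + (2.228 − 1)/4.634 + (5.023 − 1)/2.080 = 4.247
NF = 10 log₁₀(4.247) = 6.28 dB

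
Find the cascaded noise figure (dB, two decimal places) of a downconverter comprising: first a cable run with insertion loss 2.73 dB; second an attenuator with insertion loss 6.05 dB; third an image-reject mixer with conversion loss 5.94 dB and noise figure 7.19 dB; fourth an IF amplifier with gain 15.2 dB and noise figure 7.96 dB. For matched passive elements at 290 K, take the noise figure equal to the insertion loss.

Convert to linear (a loss of L dB is a gain of −L dB): F_i = 10^(NF_i/10), G_i = 10^(G_i,dB/10)
  Stage 1: F_1 = 10^(2.73/10) = 1.875, G_1 = 10^(−2.73/10) = 0.5333
  Stage 2: F_2 = 10^(6.05/10) = 4.027, G_2 = 10^(−6.05/10) = 0.2483
  Stage 3: F_3 = 10^(7.19/10) = 5.236, G_3 = 10^(−5.94/10) = 0.2547
  Stage 4: F_4 = 10^(7.96/10) = 6.252, G_4 = 10^(15.2/10) = 33.11
Friis cascade:
  F = 1.875 + (4.027 − 1)/0.5333 + (5.236 − 1)/0.1324 + (6.252 − 1)/0.03373 = 195.2
NF = 10 log₁₀(195.2) = 22.91 dB

22.91 dB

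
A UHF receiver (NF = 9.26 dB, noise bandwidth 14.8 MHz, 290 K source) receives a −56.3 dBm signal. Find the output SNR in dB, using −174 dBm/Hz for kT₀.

Noise floor: N = −174 + 10 log₁₀(B) + NF
10 log₁₀(1.48×10⁷) = 71.7 dB
N = −174 + 71.7 + 9.26 = −93.04 dBm
SNR = P_sig − N = −56.3 − (−93.04) = 36.74 dB → 36.7 dB

36.7 dB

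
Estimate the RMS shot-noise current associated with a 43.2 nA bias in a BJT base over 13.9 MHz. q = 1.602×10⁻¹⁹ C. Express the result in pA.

439 pA

I_n = √(2qI·B)
2qI·B = 2 × 1.602×10⁻¹⁹ × 4.32×10⁻⁸ × 1.39×10⁷ = 1.92×10⁻¹⁹ A²
I_n = √(1.92×10⁻¹⁹) = 4.39×10⁻¹⁰ A = 439 pA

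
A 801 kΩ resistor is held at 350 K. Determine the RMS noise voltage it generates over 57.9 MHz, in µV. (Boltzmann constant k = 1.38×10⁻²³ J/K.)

947 µV

V_n = √(4kTRB)
4kTRB = 4 × 1.38×10⁻²³ × 350 × 8.01×10⁵ × 5.79×10⁷ = 8.96×10⁻⁷ V²
V_n = √(8.96×10⁻⁷) = 9.47×10⁻⁴ V = 947 µV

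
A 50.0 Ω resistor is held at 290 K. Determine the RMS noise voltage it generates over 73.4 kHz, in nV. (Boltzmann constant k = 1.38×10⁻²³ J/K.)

242 nV

V_n = √(4kTRB)
4kTRB = 4 × 1.38×10⁻²³ × 290 × 5.00×10¹ × 7.34×10⁴ = 5.87×10⁻¹⁴ V²
V_n = √(5.87×10⁻¹⁴) = 2.42×10⁻⁷ V = 242 nV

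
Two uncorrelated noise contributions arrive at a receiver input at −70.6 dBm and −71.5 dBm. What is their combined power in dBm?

Convert to linear, add, convert back:
P₁ = 8.71×10⁻¹¹ W, P₂ = 7.08×10⁻¹¹ W
P_tot = 1.58×10⁻¹⁰ W → 10 log₁₀(P_tot / 10⁻³) = −68.0 dBm

−68.0 dBm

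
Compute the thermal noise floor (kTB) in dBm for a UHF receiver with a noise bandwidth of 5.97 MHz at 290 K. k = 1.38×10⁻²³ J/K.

−106.2 dBm

P_n = kTB = 1.38×10⁻²³ × 290 × 5.97×10⁶ = 2.39×10⁻¹⁴ W
In dBm: 10 log₁₀(2.39×10⁻¹⁴ / 10⁻³) = −106.2 dBm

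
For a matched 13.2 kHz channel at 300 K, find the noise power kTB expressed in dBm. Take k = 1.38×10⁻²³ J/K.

−132.6 dBm

P_n = kTB = 1.38×10⁻²³ × 300 × 1.32×10⁴ = 5.46×10⁻¹⁷ W
In dBm: 10 log₁₀(5.46×10⁻¹⁷ / 10⁻³) = −132.6 dBm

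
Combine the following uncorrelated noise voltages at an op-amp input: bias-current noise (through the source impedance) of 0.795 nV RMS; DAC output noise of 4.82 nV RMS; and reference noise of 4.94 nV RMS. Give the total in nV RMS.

6.95 nV

Uncorrelated sources add in power (mean-square): V_tot = √(ΣV_i²)
V_tot = √[(7.95×10⁻¹⁰)² + (4.82×10⁻⁹)² + (4.94×10⁻⁹)²] = 6.95×10⁻⁹ V = 6.95 nV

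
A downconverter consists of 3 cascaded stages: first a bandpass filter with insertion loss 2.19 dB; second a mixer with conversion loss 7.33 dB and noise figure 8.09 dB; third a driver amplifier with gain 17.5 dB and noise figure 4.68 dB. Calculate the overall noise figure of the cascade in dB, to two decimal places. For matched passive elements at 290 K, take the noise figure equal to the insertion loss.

Convert to linear (a loss of L dB is a gain of −L dB): F_i = 10^(NF_i/10), G_i = 10^(G_i,dB/10)
  Stage 1: F_1 = 10^(2.19/10) = 1.656, G_1 = 10^(−2.19/10) = 0.6039
  Stage 2: F_2 = 10^(8.09/10) = 6.442, G_2 = 10^(−7.33/10) = 0.1849
  Stage 3: F_3 = 10^(4.68/10) = 2.938, G_3 = 10^(17.5/10) = 56.23
Friis cascade:
  F = 1.656 + (6.442 − 1)/0.6039 + (2.938 − 1)/0.1117 = 28.01
NF = 10 log₁₀(28.01) = 14.47 dB

14.47 dB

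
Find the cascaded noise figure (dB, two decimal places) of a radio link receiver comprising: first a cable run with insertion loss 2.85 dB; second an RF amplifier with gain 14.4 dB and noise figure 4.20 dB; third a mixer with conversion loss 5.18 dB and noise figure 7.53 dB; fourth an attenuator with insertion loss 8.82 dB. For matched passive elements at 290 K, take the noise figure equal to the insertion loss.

8.40 dB

Convert to linear (a loss of L dB is a gain of −L dB): F_i = 10^(NF_i/10), G_i = 10^(G_i,dB/10)
  Stage 1: F_1 = 10^(2.85/10) = 1.928, G_1 = 10^(−2.85/10) = 0.5188
  Stage 2: F_2 = 10^(4.20/10) = 2.630, G_2 = 10^(14.4/10) = 27.54
  Stage 3: F_3 = 10^(7.53/10) = 5.662, G_3 = 10^(−5.18/10) = 0.3034
  Stage 4: F_4 = 10^(8.82/10) = 7.621, G_4 = 10^(−8.82/10) = 0.1312
Friis cascade:
  F = 1.928 + (2.630 − 1)/0.5188 + (5.662 − 1)/14.29 + (7.621 − 1)/4.335 = 6.923
NF = 10 log₁₀(6.923) = 8.40 dB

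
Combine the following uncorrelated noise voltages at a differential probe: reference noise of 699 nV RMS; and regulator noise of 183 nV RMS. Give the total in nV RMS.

723 nV

Uncorrelated sources add in power (mean-square): V_tot = √(ΣV_i²)
V_tot = √[(6.99×10⁻⁷)² + (1.83×10⁻⁷)²] = 7.23×10⁻⁷ V = 723 nV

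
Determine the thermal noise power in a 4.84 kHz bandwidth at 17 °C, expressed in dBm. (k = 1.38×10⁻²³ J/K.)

T = 17 °C + 273.15 = 290.15 K
P_n = kTB = 1.38×10⁻²³ × 290.15 × 4.84×10³ = 1.94×10⁻¹⁷ W
In dBm: 10 log₁₀(1.94×10⁻¹⁷ / 10⁻³) = −137.1 dBm

−137.1 dBm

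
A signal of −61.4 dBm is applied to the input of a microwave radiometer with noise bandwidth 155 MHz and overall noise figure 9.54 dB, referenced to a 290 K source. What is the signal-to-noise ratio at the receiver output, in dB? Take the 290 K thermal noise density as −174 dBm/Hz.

21.2 dB

Noise floor: N = −174 + 10 log₁₀(B) + NF
10 log₁₀(1.55×10⁸) = 81.9 dB
N = −174 + 81.9 + 9.54 = −82.56 dBm
SNR = P_sig − N = −61.4 − (−82.56) = 21.16 dB → 21.2 dB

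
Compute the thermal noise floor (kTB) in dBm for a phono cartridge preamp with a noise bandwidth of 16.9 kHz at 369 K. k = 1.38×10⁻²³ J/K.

−130.7 dBm

P_n = kTB = 1.38×10⁻²³ × 369 × 1.69×10⁴ = 8.61×10⁻¹⁷ W
In dBm: 10 log₁₀(8.61×10⁻¹⁷ / 10⁻³) = −130.7 dBm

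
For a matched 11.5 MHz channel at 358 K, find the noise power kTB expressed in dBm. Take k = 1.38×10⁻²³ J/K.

P_n = kTB = 1.38×10⁻²³ × 358 × 1.15×10⁷ = 5.68×10⁻¹⁴ W
In dBm: 10 log₁₀(5.68×10⁻¹⁴ / 10⁻³) = −102.5 dBm

−102.5 dBm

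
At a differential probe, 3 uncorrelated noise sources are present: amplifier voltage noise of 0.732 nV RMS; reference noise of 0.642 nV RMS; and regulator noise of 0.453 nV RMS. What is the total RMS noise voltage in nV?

Uncorrelated sources add in power (mean-square): V_tot = √(ΣV_i²)
V_tot = √[(7.32×10⁻¹⁰)² + (6.42×10⁻¹⁰)² + (4.53×10⁻¹⁰)²] = 1.07×10⁻⁹ V = 1.07 nV

1.07 nV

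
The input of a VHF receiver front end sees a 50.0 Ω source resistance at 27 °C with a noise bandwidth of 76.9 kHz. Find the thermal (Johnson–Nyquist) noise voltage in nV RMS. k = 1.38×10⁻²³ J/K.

T = 27 °C + 273.15 = 300.15 K
V_n = √(4kTRB)
4kTRB = 4 × 1.38×10⁻²³ × 300.15 × 5.00×10¹ × 7.69×10⁴ = 6.37×10⁻¹⁴ V²
V_n = √(6.37×10⁻¹⁴) = 2.52×10⁻⁷ V = 252 nV

252 nV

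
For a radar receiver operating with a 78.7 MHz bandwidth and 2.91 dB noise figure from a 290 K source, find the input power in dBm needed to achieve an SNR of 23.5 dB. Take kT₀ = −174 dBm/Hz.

Sensitivity = −174 + 10 log₁₀(B) + NF + SNR_min
= −174 + 78.96 + 2.91 + 23.5
= −68.63 dBm → −68.6 dBm

−68.6 dBm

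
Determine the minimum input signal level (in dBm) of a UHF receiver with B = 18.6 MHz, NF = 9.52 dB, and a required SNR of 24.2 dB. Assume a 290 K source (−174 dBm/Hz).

−67.6 dBm

Sensitivity = −174 + 10 log₁₀(B) + NF + SNR_min
= −174 + 72.7 + 9.52 + 24.2
= −67.58 dBm → −67.6 dBm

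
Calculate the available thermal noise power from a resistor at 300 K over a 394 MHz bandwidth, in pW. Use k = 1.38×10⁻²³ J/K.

1.63 pW

P_n = kTB = 1.38×10⁻²³ × 300 × 3.94×10⁸ = 1.63×10⁻¹² W = 1.63 pW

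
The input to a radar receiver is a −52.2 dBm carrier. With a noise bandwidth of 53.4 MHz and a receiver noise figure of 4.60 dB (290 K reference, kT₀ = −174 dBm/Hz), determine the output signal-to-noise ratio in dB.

Noise floor: N = −174 + 10 log₁₀(B) + NF
10 log₁₀(5.34×10⁷) = 77.28 dB
N = −174 + 77.28 + 4.60 = −92.12 dBm
SNR = P_sig − N = −52.2 − (−92.12) = 39.92 dB → 39.9 dB

39.9 dB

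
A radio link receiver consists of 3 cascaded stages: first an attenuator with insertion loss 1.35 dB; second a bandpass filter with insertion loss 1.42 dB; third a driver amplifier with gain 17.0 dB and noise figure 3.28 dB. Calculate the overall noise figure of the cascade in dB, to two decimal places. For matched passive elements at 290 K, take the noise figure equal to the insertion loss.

6.05 dB

Convert to linear (a loss of L dB is a gain of −L dB): F_i = 10^(NF_i/10), G_i = 10^(G_i,dB/10)
  Stage 1: F_1 = 10^(1.35/10) = 1.365, G_1 = 10^(−1.35/10) = 0.7328
  Stage 2: F_2 = 10^(1.42/10) = 1.387, G_2 = 10^(−1.42/10) = 0.7211
  Stage 3: F_3 = 10^(3.28/10) = 2.128, G_3 = 10^(17.0/10) = 50.12
Friis cascade:
  F = 1.365 + (1.387 − 1)/0.7328 + (2.128 − 1)/0.5284 = 4.027
NF = 10 log₁₀(4.027) = 6.05 dB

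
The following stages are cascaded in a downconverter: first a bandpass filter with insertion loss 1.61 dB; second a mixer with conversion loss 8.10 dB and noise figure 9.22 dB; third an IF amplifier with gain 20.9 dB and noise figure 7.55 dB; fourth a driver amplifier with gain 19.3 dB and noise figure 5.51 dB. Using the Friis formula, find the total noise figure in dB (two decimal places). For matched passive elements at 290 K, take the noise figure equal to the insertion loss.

17.49 dB

Convert to linear (a loss of L dB is a gain of −L dB): F_i = 10^(NF_i/10), G_i = 10^(G_i,dB/10)
  Stage 1: F_1 = 10^(1.61/10) = 1.449, G_1 = 10^(−1.61/10) = 0.6902
  Stage 2: F_2 = 10^(9.22/10) = 8.356, G_2 = 10^(−8.10/10) = 0.1549
  Stage 3: F_3 = 10^(7.55/10) = 5.689, G_3 = 10^(20.9/10) = 123.0
  Stage 4: F_4 = 10^(5.51/10) = 3.556, G_4 = 10^(19.3/10) = 85.11
Friis cascade:
  F = 1.449 + (8.356 − 1)/0.6902 + (5.689 − 1)/0.1069 + (3.556 − 1)/13.15 = 56.16
NF = 10 log₁₀(56.16) = 17.49 dB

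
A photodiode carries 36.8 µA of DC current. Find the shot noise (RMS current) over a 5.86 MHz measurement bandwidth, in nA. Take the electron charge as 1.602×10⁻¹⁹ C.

8.31 nA

I_n = √(2qI·B)
2qI·B = 2 × 1.602×10⁻¹⁹ × 3.68×10⁻⁵ × 5.86×10⁶ = 6.91×10⁻¹⁷ A²
I_n = √(6.91×10⁻¹⁷) = 8.31×10⁻⁹ A = 8.31 nA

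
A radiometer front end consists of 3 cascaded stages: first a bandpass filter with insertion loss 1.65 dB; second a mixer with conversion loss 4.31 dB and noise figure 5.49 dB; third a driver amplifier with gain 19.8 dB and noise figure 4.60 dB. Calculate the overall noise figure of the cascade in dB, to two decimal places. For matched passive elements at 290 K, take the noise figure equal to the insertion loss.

11.01 dB

Convert to linear (a loss of L dB is a gain of −L dB): F_i = 10^(NF_i/10), G_i = 10^(G_i,dB/10)
  Stage 1: F_1 = 10^(1.65/10) = 1.462, G_1 = 10^(−1.65/10) = 0.6839
  Stage 2: F_2 = 10^(5.49/10) = 3.540, G_2 = 10^(−4.31/10) = 0.3707
  Stage 3: F_3 = 10^(4.60/10) = 2.884, G_3 = 10^(19.8/10) = 95.50
Friis cascade:
  F = 1.462 + (3.540 − 1)/0.6839 + (2.884 − 1)/0.2535 = 12.61
NF = 10 log₁₀(12.61) = 11.01 dB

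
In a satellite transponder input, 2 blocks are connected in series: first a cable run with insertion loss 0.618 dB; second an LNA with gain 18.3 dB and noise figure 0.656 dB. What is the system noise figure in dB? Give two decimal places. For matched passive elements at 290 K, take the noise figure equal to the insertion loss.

Convert to linear (a loss of L dB is a gain of −L dB): F_i = 10^(NF_i/10), G_i = 10^(G_i,dB/10)
  Stage 1: F_1 = 10^(0.618/10) = 1.153, G_1 = 10^(−0.618/10) = 0.8674
  Stage 2: F_2 = 10^(0.656/10) = 1.163, G_2 = 10^(18.3/10) = 67.61
Friis cascade:
  F = 1.153 + (1.163 − 1)/0.8674 = 1.341
NF = 10 log₁₀(1.341) = 1.27 dB

1.27 dB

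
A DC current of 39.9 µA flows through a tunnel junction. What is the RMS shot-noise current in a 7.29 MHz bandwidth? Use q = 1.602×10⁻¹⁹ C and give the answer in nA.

9.65 nA

I_n = √(2qI·B)
2qI·B = 2 × 1.602×10⁻¹⁹ × 3.99×10⁻⁵ × 7.29×10⁶ = 9.32×10⁻¹⁷ A²
I_n = √(9.32×10⁻¹⁷) = 9.65×10⁻⁹ A = 9.65 nA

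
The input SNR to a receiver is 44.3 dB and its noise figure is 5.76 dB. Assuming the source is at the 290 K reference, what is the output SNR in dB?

By definition F = SNR_in/SNR_out, so in dB: SNR_out = SNR_in − NF
SNR_out = 44.3 − 5.76 = 38.54 dB

38.54 dB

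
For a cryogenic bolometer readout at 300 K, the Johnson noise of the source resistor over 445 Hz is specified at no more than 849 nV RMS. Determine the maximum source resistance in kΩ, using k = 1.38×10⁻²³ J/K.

Johnson–Nyquist: V_n = √(4kTRB) ⇒ R = V_n² / (4kTB)
4kTB = 4 × 1.38×10⁻²³ × 300 × 4.45×10² = 7.37×10⁻¹⁸
R = (8.49×10⁻⁷)² / 7.37×10⁻¹⁸ = 9.78×10⁴ Ω = 97.8 kΩ

97.8 kΩ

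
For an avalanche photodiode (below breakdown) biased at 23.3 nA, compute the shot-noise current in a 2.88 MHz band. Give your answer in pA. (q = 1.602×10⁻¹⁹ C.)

I_n = √(2qI·B)
2qI·B = 2 × 1.602×10⁻¹⁹ × 2.33×10⁻⁸ × 2.88×10⁶ = 2.15×10⁻²⁰ A²
I_n = √(2.15×10⁻²⁰) = 1.47×10⁻¹⁰ A = 147 pA

147 pA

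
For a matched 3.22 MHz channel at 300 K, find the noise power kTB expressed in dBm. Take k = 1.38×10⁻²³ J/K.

−108.8 dBm

P_n = kTB = 1.38×10⁻²³ × 300 × 3.22×10⁶ = 1.33×10⁻¹⁴ W
In dBm: 10 log₁₀(1.33×10⁻¹⁴ / 10⁻³) = −108.8 dBm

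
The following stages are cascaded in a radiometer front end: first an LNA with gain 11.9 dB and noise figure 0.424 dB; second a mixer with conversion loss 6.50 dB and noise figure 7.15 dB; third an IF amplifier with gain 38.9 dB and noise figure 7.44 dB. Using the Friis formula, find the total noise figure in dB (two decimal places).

Convert to linear (a loss of L dB is a gain of −L dB): F_i = 10^(NF_i/10), G_i = 10^(G_i,dB/10)
  Stage 1: F_1 = 10^(0.424/10) = 1.103, G_1 = 10^(11.9/10) = 15.49
  Stage 2: F_2 = 10^(7.15/10) = 5.188, G_2 = 10^(−6.50/10) = 0.2239
  Stage 3: F_3 = 10^(7.44/10) = 5.546, G_3 = 10^(38.9/10) = 7762
Friis cascade:
  F = 1.103 + (5.188 − 1)/15.49 + (5.546 − 1)/3.467 = 2.684
NF = 10 log₁₀(2.684) = 4.29 dB

4.29 dB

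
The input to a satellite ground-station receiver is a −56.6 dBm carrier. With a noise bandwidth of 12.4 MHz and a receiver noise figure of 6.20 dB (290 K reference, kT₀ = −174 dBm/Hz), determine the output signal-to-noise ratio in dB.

Noise floor: N = −174 + 10 log₁₀(B) + NF
10 log₁₀(1.24×10⁷) = 70.93 dB
N = −174 + 70.93 + 6.20 = −96.87 dBm
SNR = P_sig − N = −56.6 − (−96.87) = 40.27 dB → 40.3 dB

40.3 dB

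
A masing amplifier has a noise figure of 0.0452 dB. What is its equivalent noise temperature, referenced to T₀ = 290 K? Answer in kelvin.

3.03 K

F = 10^(0.0452/10) = 1.01046
T_e = (F − 1)·T₀ = (1.01046 − 1) × 290 = 3.03 K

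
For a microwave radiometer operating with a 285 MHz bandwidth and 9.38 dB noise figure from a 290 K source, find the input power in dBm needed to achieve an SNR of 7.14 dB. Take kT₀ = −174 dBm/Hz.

Sensitivity = −174 + 10 log₁₀(B) + NF + SNR_min
= −174 + 84.55 + 9.38 + 7.14
= −72.93 dBm → −72.9 dBm

−72.9 dBm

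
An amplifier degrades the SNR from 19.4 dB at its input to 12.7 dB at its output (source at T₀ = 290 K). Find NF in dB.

6.7 dB

NF (dB) = SNR_in(dB) − SNR_out(dB) when the source is at T₀
NF = 19.4 − 12.7 = 6.7 dB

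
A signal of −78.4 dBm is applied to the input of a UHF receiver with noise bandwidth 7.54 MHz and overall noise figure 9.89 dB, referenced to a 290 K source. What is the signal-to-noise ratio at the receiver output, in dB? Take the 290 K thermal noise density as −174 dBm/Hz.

Noise floor: N = −174 + 10 log₁₀(B) + NF
10 log₁₀(7.54×10⁶) = 68.77 dB
N = −174 + 68.77 + 9.89 = −95.34 dBm
SNR = P_sig − N = −78.4 − (−95.34) = 16.94 dB → 16.9 dB

16.9 dB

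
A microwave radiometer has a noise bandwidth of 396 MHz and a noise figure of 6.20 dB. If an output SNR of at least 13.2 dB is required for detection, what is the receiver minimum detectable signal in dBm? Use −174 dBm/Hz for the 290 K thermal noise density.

Sensitivity = −174 + 10 log₁₀(B) + NF + SNR_min
= −174 + 85.98 + 6.20 + 13.2
= −68.62 dBm → −68.6 dBm

−68.6 dBm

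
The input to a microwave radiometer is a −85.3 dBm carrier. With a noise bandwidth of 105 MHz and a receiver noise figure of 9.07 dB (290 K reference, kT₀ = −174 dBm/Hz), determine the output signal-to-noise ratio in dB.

−0.6 dB

Noise floor: N = −174 + 10 log₁₀(B) + NF
10 log₁₀(1.05×10⁸) = 80.21 dB
N = −174 + 80.21 + 9.07 = −84.72 dBm
SNR = P_sig − N = −85.3 − (−84.72) = −0.58 dB → −0.6 dB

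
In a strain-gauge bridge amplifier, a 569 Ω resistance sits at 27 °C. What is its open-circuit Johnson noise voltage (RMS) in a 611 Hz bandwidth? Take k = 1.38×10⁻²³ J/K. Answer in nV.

T = 27 °C + 273.15 = 300.15 K
V_n = √(4kTRB)
4kTRB = 4 × 1.38×10⁻²³ × 300.15 × 5.69×10² × 6.11×10² = 5.76×10⁻¹⁵ V²
V_n = √(5.76×10⁻¹⁵) = 7.59×10⁻⁸ V = 75.9 nV

75.9 nV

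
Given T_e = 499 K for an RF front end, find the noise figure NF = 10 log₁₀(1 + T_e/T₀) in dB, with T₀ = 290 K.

4.35 dB

F = 1 + T_e/T₀ = 1 + 499/290 = 2.72069
NF = 10 log₁₀(2.72069) = 4.35 dB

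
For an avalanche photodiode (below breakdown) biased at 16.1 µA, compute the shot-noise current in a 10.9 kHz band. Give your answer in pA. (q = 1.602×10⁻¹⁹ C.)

237 pA

I_n = √(2qI·B)
2qI·B = 2 × 1.602×10⁻¹⁹ × 1.61×10⁻⁵ × 1.09×10⁴ = 5.62×10⁻²⁰ A²
I_n = √(5.62×10⁻²⁰) = 2.37×10⁻¹⁰ A = 237 pA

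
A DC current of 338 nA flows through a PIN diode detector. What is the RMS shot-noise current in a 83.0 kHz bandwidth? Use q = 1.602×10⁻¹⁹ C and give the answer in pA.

I_n = √(2qI·B)
2qI·B = 2 × 1.602×10⁻¹⁹ × 3.38×10⁻⁷ × 8.30×10⁴ = 8.99×10⁻²¹ A²
I_n = √(8.99×10⁻²¹) = 9.48×10⁻¹¹ A = 94.8 pA

94.8 pA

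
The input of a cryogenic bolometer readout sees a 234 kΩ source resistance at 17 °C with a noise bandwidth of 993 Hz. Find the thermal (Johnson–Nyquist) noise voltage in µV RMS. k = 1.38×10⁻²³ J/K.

T = 17 °C + 273.15 = 290.15 K
V_n = √(4kTRB)
4kTRB = 4 × 1.38×10⁻²³ × 290.15 × 2.34×10⁵ × 9.93×10² = 3.72×10⁻¹² V²
V_n = √(3.72×10⁻¹²) = 1.93×10⁻⁶ V = 1.93 µV

1.93 µV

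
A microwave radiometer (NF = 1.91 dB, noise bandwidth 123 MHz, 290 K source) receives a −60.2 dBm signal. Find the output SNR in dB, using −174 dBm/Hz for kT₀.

Noise floor: N = −174 + 10 log₁₀(B) + NF
10 log₁₀(1.23×10⁸) = 80.9 dB
N = −174 + 80.9 + 1.91 = −91.19 dBm
SNR = P_sig − N = −60.2 − (−91.19) = 30.99 dB → 31.0 dB

31.0 dB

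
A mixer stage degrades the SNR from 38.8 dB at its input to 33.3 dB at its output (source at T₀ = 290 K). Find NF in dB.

NF (dB) = SNR_in(dB) − SNR_out(dB) when the source is at T₀
NF = 38.8 − 33.3 = 5.5 dB

5.5 dB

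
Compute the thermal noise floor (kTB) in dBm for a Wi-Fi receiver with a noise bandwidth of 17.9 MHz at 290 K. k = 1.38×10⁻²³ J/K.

P_n = kTB = 1.38×10⁻²³ × 290 × 1.79×10⁷ = 7.16×10⁻¹⁴ W
In dBm: 10 log₁₀(7.16×10⁻¹⁴ / 10⁻³) = −101.4 dBm

−101.4 dBm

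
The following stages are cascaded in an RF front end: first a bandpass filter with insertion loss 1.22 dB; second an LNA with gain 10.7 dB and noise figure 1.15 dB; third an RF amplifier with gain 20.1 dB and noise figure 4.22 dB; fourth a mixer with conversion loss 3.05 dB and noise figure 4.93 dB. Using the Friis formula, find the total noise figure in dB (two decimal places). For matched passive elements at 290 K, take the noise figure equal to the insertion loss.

Convert to linear (a loss of L dB is a gain of −L dB): F_i = 10^(NF_i/10), G_i = 10^(G_i,dB/10)
  Stage 1: F_1 = 10^(1.22/10) = 1.324, G_1 = 10^(−1.22/10) = 0.7551
  Stage 2: F_2 = 10^(1.15/10) = 1.303, G_2 = 10^(10.7/10) = 11.75
  Stage 3: F_3 = 10^(4.22/10) = 2.642, G_3 = 10^(20.1/10) = 102.3
  Stage 4: F_4 = 10^(4.93/10) = 3.112, G_4 = 10^(−3.05/10) = 0.4955
Friis cascade:
  F = 1.324 + (1.303 − 1)/0.7551 + (2.642 − 1)/8.872 + (3.112 − 1)/907.8 = 1.913
NF = 10 log₁₀(1.913) = 2.82 dB

2.82 dB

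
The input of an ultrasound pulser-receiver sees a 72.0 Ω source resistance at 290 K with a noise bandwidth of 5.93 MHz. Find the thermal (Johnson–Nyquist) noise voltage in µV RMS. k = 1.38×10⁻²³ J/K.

V_n = √(4kTRB)
4kTRB = 4 × 1.38×10⁻²³ × 290 × 7.20×10¹ × 5.93×10⁶ = 6.83×10⁻¹² V²
V_n = √(6.83×10⁻¹²) = 2.61×10⁻⁶ V = 2.61 µV

2.61 µV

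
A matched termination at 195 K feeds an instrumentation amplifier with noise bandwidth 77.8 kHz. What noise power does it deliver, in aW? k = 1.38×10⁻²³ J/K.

P_n = kTB = 1.38×10⁻²³ × 195 × 7.78×10⁴ = 2.09×10⁻¹⁶ W = 209 aW

209 aW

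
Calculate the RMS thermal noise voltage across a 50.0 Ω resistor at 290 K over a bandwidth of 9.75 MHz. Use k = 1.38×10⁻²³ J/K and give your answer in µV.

2.79 µV

V_n = √(4kTRB)
4kTRB = 4 × 1.38×10⁻²³ × 290 × 5.00×10¹ × 9.75×10⁶ = 7.80×10⁻¹² V²
V_n = √(7.80×10⁻¹²) = 2.79×10⁻⁶ V = 2.79 µV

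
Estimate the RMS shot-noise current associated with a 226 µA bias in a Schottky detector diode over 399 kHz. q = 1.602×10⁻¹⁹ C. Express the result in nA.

5.38 nA

I_n = √(2qI·B)
2qI·B = 2 × 1.602×10⁻¹⁹ × 2.26×10⁻⁴ × 3.99×10⁵ = 2.89×10⁻¹⁷ A²
I_n = √(2.89×10⁻¹⁷) = 5.38×10⁻⁹ A = 5.38 nA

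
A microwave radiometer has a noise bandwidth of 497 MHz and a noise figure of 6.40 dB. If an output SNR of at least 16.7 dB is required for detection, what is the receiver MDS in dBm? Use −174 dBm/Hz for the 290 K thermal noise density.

Sensitivity = −174 + 10 log₁₀(B) + NF + SNR_min
= −174 + 86.96 + 6.40 + 16.7
= −63.94 dBm → −63.9 dBm

−63.9 dBm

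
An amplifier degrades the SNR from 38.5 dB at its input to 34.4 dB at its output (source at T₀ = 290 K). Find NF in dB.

NF (dB) = SNR_in(dB) − SNR_out(dB) when the source is at T₀
NF = 38.5 − 34.4 = 4.1 dB

4.1 dB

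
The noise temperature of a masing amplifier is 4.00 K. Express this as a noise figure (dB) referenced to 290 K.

F = 1 + T_e/T₀ = 1 + 4.00/290 = 1.01379
NF = 10 log₁₀(1.01379) = 0.059 dB

0.059 dB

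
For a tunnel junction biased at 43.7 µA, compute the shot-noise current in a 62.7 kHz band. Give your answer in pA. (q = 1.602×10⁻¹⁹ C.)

937 pA

I_n = √(2qI·B)
2qI·B = 2 × 1.602×10⁻¹⁹ × 4.37×10⁻⁵ × 6.27×10⁴ = 8.78×10⁻¹⁹ A²
I_n = √(8.78×10⁻¹⁹) = 9.37×10⁻¹⁰ A = 937 pA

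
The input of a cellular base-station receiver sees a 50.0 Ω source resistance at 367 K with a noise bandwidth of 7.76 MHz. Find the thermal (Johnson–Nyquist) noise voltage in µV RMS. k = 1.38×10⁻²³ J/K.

V_n = √(4kTRB)
4kTRB = 4 × 1.38×10⁻²³ × 367 × 5.00×10¹ × 7.76×10⁶ = 7.86×10⁻¹² V²
V_n = √(7.86×10⁻¹²) = 2.80×10⁻⁶ V = 2.80 µV

2.80 µV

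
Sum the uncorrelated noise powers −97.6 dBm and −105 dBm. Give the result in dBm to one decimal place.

Convert to linear, add, convert back:
P₁ = 1.74×10⁻¹³ W, P₂ = 3.16×10⁻¹⁴ W
P_tot = 2.05×10⁻¹³ W → 10 log₁₀(P_tot / 10⁻³) = −96.9 dBm

−96.9 dBm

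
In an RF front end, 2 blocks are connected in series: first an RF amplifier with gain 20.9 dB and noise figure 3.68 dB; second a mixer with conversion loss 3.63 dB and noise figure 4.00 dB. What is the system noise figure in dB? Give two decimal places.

3.70 dB

Convert to linear (a loss of L dB is a gain of −L dB): F_i = 10^(NF_i/10), G_i = 10^(G_i,dB/10)
  Stage 1: F_1 = 10^(3.68/10) = 2.333, G_1 = 10^(20.9/10) = 123.0
  Stage 2: F_2 = 10^(4.00/10) = 2.512, G_2 = 10^(−3.63/10) = 0.4335
Friis cascade:
  F = 2.333 + (2.512 − 1)/123.0 = 2.346
NF = 10 log₁₀(2.346) = 3.70 dB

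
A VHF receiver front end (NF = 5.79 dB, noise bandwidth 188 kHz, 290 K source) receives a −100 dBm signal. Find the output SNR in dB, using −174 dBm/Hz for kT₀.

Noise floor: N = −174 + 10 log₁₀(B) + NF
10 log₁₀(1.88×10⁵) = 52.74 dB
N = −174 + 52.74 + 5.79 = −115.47 dBm
SNR = P_sig − N = −100 − (−115.47) = 15.47 dB → 15.5 dB

15.5 dB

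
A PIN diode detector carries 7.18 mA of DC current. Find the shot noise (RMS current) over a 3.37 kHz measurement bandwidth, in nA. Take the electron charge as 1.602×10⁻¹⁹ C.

I_n = √(2qI·B)
2qI·B = 2 × 1.602×10⁻¹⁹ × 7.18×10⁻³ × 3.37×10³ = 7.75×10⁻¹⁸ A²
I_n = √(7.75×10⁻¹⁸) = 2.78×10⁻⁹ A = 2.78 nA

2.78 nA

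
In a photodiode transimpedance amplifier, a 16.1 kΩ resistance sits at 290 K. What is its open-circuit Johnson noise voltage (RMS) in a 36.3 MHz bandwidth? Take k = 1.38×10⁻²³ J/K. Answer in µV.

V_n = √(4kTRB)
4kTRB = 4 × 1.38×10⁻²³ × 290 × 1.61×10⁴ × 3.63×10⁷ = 9.36×10⁻⁹ V²
V_n = √(9.36×10⁻⁹) = 9.67×10⁻⁵ V = 96.7 µV

96.7 µV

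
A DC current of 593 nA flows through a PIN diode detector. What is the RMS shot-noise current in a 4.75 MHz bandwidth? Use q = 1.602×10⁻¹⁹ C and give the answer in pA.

950 pA

I_n = √(2qI·B)
2qI·B = 2 × 1.602×10⁻¹⁹ × 5.93×10⁻⁷ × 4.75×10⁶ = 9.02×10⁻¹⁹ A²
I_n = √(9.02×10⁻¹⁹) = 9.50×10⁻¹⁰ A = 950 pA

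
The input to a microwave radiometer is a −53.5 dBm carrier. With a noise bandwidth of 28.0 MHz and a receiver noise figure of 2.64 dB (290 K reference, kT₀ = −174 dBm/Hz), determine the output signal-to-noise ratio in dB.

Noise floor: N = −174 + 10 log₁₀(B) + NF
10 log₁₀(2.80×10⁷) = 74.47 dB
N = −174 + 74.47 + 2.64 = −96.89 dBm
SNR = P_sig − N = −53.5 − (−96.89) = 43.39 dB → 43.4 dB

43.4 dB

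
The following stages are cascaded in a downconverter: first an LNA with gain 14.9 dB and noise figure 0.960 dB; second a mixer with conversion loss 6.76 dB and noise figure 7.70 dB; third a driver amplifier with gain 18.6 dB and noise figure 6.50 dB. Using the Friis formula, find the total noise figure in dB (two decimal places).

Convert to linear (a loss of L dB is a gain of −L dB): F_i = 10^(NF_i/10), G_i = 10^(G_i,dB/10)
  Stage 1: F_1 = 10^(0.960/10) = 1.247, G_1 = 10^(14.9/10) = 30.90
  Stage 2: F_2 = 10^(7.70/10) = 5.888, G_2 = 10^(−6.76/10) = 0.2109
  Stage 3: F_3 = 10^(6.50/10) = 4.467, G_3 = 10^(18.6/10) = 72.44
Friis cascade:
  F = 1.247 + (5.888 − 1)/30.90 + (4.467 − 1)/6.516 = 1.938
NF = 10 log₁₀(1.938) = 2.87 dB

2.87 dB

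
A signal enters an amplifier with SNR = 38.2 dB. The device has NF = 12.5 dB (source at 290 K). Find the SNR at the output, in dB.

By definition F = SNR_in/SNR_out, so in dB: SNR_out = SNR_in − NF
SNR_out = 38.2 − 12.5 = 25.7 dB

25.7 dB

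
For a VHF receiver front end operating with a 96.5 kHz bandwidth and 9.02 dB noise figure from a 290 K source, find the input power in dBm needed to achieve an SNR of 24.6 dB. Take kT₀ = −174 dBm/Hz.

Sensitivity = −174 + 10 log₁₀(B) + NF + SNR_min
= −174 + 49.85 + 9.02 + 24.6
= −90.53 dBm → −90.5 dBm

−90.5 dBm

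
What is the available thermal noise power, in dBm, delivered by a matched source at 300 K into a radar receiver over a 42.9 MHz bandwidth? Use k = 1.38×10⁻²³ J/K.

−97.5 dBm

P_n = kTB = 1.38×10⁻²³ × 300 × 4.29×10⁷ = 1.78×10⁻¹³ W
In dBm: 10 log₁₀(1.78×10⁻¹³ / 10⁻³) = −97.5 dBm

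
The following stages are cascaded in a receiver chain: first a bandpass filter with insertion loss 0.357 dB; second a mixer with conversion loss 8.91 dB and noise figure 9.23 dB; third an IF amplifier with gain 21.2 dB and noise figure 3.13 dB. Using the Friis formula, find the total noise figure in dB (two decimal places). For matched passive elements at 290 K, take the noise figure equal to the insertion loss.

Convert to linear (a loss of L dB is a gain of −L dB): F_i = 10^(NF_i/10), G_i = 10^(G_i,dB/10)
  Stage 1: F_1 = 10^(0.357/10) = 1.086, G_1 = 10^(−0.357/10) = 0.9211
  Stage 2: F_2 = 10^(9.23/10) = 8.375, G_2 = 10^(−8.91/10) = 0.1285
  Stage 3: F_3 = 10^(3.13/10) = 2.056, G_3 = 10^(21.2/10) = 131.8
Friis cascade:
  F = 1.086 + (8.375 − 1)/0.9211 + (2.056 − 1)/0.1184 = 18.01
NF = 10 log₁₀(18.01) = 12.56 dB

12.56 dB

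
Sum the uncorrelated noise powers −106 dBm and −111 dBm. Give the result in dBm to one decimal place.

Convert to linear, add, convert back:
P₁ = 2.51×10⁻¹⁴ W, P₂ = 7.94×10⁻¹⁵ W
P_tot = 3.31×10⁻¹⁴ W → 10 log₁₀(P_tot / 10⁻³) = −104.8 dBm

−104.8 dBm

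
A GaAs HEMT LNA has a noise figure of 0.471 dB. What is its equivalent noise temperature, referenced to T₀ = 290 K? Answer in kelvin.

F = 10^(0.471/10) = 1.11455
T_e = (F − 1)·T₀ = (1.11455 − 1) × 290 = 33.2 K

33.2 K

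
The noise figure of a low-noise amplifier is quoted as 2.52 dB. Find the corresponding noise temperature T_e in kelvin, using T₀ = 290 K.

F = 10^(2.52/10) = 1.78649
T_e = (F − 1)·T₀ = (1.78649 − 1) × 290 = 228 K

228 K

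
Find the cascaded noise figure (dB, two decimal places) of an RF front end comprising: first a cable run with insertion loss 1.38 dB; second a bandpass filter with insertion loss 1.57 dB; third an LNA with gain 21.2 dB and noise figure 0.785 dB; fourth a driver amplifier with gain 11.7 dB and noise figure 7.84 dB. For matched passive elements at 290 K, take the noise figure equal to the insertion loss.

3.87 dB

Convert to linear (a loss of L dB is a gain of −L dB): F_i = 10^(NF_i/10), G_i = 10^(G_i,dB/10)
  Stage 1: F_1 = 10^(1.38/10) = 1.374, G_1 = 10^(−1.38/10) = 0.7278
  Stage 2: F_2 = 10^(1.57/10) = 1.435, G_2 = 10^(−1.57/10) = 0.6966
  Stage 3: F_3 = 10^(0.785/10) = 1.198, G_3 = 10^(21.2/10) = 131.8
  Stage 4: F_4 = 10^(7.84/10) = 6.081, G_4 = 10^(11.7/10) = 14.79
Friis cascade:
  F = 1.374 + (1.435 − 1)/0.7278 + (1.198 − 1)/0.5070 + (6.081 − 1)/66.83 = 2.439
NF = 10 log₁₀(2.439) = 3.87 dB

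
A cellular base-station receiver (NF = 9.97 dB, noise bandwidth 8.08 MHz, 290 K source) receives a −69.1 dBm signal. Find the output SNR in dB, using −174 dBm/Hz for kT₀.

Noise floor: N = −174 + 10 log₁₀(B) + NF
10 log₁₀(8.08×10⁶) = 69.07 dB
N = −174 + 69.07 + 9.97 = −94.96 dBm
SNR = P_sig − N = −69.1 − (−94.96) = 25.86 dB → 25.9 dB

25.9 dB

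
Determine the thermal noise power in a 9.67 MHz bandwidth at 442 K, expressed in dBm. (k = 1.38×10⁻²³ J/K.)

−102.3 dBm

P_n = kTB = 1.38×10⁻²³ × 442 × 9.67×10⁶ = 5.90×10⁻¹⁴ W
In dBm: 10 log₁₀(5.90×10⁻¹⁴ / 10⁻³) = −102.3 dBm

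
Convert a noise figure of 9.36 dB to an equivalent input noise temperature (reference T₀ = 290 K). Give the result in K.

F = 10^(9.36/10) = 8.62979
T_e = (F − 1)·T₀ = (8.62979 − 1) × 290 = 2213 K

2213 K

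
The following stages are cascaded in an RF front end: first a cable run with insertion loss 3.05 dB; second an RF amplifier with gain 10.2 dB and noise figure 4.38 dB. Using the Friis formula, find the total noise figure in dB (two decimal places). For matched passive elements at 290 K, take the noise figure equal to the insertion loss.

Convert to linear (a loss of L dB is a gain of −L dB): F_i = 10^(NF_i/10), G_i = 10^(G_i,dB/10)
  Stage 1: F_1 = 10^(3.05/10) = 2.018, G_1 = 10^(−3.05/10) = 0.4955
  Stage 2: F_2 = 10^(4.38/10) = 2.742, G_2 = 10^(10.2/10) = 10.47
Friis cascade:
  F = 2.018 + (2.742 − 1)/0.4955 = 5.534
NF = 10 log₁₀(5.534) = 7.43 dB

7.43 dB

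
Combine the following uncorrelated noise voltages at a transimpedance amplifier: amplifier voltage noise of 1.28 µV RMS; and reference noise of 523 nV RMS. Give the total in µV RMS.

Uncorrelated sources add in power (mean-square): V_tot = √(ΣV_i²)
V_tot = √[(1.28×10⁻⁶)² + (5.23×10⁻⁷)²] = 1.38×10⁻⁶ V = 1.38 µV

1.38 µV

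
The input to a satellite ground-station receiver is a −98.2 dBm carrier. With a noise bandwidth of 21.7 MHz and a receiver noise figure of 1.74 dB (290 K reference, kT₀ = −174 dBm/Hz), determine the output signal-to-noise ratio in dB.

0.7 dB

Noise floor: N = −174 + 10 log₁₀(B) + NF
10 log₁₀(2.17×10⁷) = 73.36 dB
N = −174 + 73.36 + 1.74 = −98.90 dBm
SNR = P_sig − N = −98.2 − (−98.90) = 0.70 dB → 0.7 dB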